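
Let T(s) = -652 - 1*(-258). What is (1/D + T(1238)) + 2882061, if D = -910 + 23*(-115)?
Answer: 10244326184/3555 ≈ 2.8817e+6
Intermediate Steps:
T(s) = -394 (T(s) = -652 + 258 = -394)
D = -3555 (D = -910 - 2645 = -3555)
(1/D + T(1238)) + 2882061 = (1/(-3555) - 394) + 2882061 = (-1/3555 - 394) + 2882061 = -1400671/3555 + 2882061 = 10244326184/3555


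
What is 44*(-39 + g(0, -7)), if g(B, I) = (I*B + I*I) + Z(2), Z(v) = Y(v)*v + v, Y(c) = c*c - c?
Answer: 704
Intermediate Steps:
Y(c) = c² - c
Z(v) = v + v²*(-1 + v) (Z(v) = (v*(-1 + v))*v + v = v²*(-1 + v) + v = v + v²*(-1 + v))
g(B, I) = 6 + I² + B*I (g(B, I) = (I*B + I*I) + 2*(1 + 2*(-1 + 2)) = (B*I + I²) + 2*(1 + 2*1) = (I² + B*I) + 2*(1 + 2) = (I² + B*I) + 2*3 = (I² + B*I) + 6 = 6 + I² + B*I)
44*(-39 + g(0, -7)) = 44*(-39 + (6 + (-7)² + 0*(-7))) = 44*(-39 + (6 + 49 + 0)) = 44*(-39 + 55) = 44*16 = 704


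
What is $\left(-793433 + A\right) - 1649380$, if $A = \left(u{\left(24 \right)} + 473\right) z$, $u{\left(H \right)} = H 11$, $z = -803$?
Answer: $-3034624$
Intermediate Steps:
$u{\left(H \right)} = 11 H$
$A = -591811$ ($A = \left(11 \cdot 24 + 473\right) \left(-803\right) = \left(264 + 473\right) \left(-803\right) = 737 \left(-803\right) = -591811$)
$\left(-793433 + A\right) - 1649380 = \left(-793433 - 591811\right) - 1649380 = -1385244 - 1649380 = -3034624$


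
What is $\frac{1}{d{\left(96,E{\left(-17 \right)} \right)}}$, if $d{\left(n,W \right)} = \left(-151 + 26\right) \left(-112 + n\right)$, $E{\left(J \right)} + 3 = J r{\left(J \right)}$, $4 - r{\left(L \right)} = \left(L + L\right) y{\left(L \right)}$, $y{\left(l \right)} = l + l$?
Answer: $\frac{1}{2000} \approx 0.0005$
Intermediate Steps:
$y{\left(l \right)} = 2 l$
$r{\left(L \right)} = 4 - 4 L^{2}$ ($r{\left(L \right)} = 4 - \left(L + L\right) 2 L = 4 - 2 L 2 L = 4 - 4 L^{2}$)
$E{\left(J \right)} = -3 + J \left(4 - 4 J^{2}\right)$
$d{\left(n,W \right)} = 14000 - 125 n$ ($d{\left(n,W \right)} = - 125 \left(-112 + n\right) = 14000 - 125 n$)
$\frac{1}{d{\left(96,E{\left(-17 \right)} \right)}} = \frac{1}{14000 - 12000} = \frac{1}{2000}$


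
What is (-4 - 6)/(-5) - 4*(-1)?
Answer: 6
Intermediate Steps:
(-4 - 6)/(-5) - 4*(-1) = -10*(-1/5) + 4 = 2 + 4 = 6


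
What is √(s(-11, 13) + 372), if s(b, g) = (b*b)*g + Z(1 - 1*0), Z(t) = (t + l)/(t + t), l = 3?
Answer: √1947 ≈ 44.125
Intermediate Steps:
Z(t) = (3 + t)/(2*t) (Z(t) = (t + 3)/(t + t) = (3 + t)/((2*t)) = (3 + t)*(1/(2*t)) = (3 + t)/(2*t))
s(b, g) = 2 + g*b² (s(b, g) = (b*b)*g + (3 + (1 - 1*0))/(2*(1 - 1*0)) = b²*g + (3 + (1 + 0))/(2*(1 + 0)) = g*b² + (½)*(3 + 1)/1 = g*b² + (½)*1*4 = g*b² + 2 = 2 + g*b²)
√(s(-11, 13) + 372) = √((2 + 13*(-11)²) + 372) = √((2 + 13*121) + 372) = √((2 + 1573) + 372) = √(1575 + 372) = √1947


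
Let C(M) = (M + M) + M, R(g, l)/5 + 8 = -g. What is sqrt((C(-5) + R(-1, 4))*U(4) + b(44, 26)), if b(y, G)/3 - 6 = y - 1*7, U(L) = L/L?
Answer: sqrt(79) ≈ 8.8882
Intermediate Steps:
R(g, l) = -40 - 5*g (R(g, l) = -40 + 5*(-g) = -40 - 5*g)
C(M) = 3*M (C(M) = 2*M + M = 3*M)
U(L) = 1
b(y, G) = -3 + 3*y (b(y, G) = 18 + 3*(y - 1*7) = 18 + 3*(y - 7) = 18 + 3*(-7 + y) = 18 + (-21 + 3*y) = -3 + 3*y)
sqrt((C(-5) + R(-1, 4))*U(4) + b(44, 26)) = sqrt((3*(-5) + (-40 - 5*(-1)))*1 + (-3 + 3*44)) = sqrt((-15 + (-40 + 5))*1 + (-3 + 132)) = sqrt((-15 - 35)*1 + 129) = sqrt(-50*1 + 129) = sqrt(-50 + 129) = sqrt(79)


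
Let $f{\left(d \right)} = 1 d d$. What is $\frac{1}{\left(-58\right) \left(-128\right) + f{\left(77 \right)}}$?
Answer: $\frac{1}{13353} \approx 7.489 \cdot 10^{-5}$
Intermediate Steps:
$f{\left(d \right)} = d^{2}$ ($f{\left(d \right)} = d d = d^{2}$)
$\frac{1}{\left(-58\right) \left(-128\right) + f{\left(77 \right)}} = \frac{1}{\left(-58\right) \left(-128\right) + 77^{2}} = \frac{1}{7424 + 5929} = \frac{1}{13353}$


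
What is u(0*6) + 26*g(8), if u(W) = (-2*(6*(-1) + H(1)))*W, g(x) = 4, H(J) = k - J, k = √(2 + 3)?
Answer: 104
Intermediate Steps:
k = √5 ≈ 2.2361
H(J) = √5 - J
u(W) = W*(14 - 2*√5) (u(W) = (-2*(6*(-1) + (√5 - 1*1)))*W = (-2*(-6 + (√5 - 1)))*W = (-2*(-6 + (-1 + √5)))*W = (-2*(-7 + √5))*W = (14 - 2*√5)*W = W*(14 - 2*√5))
u(0*6) + 26*g(8) = 2*(0*6)*(7 - √5) + 26*4 = 2*0*(7 - √5) + 104 = 0 + 104 = 104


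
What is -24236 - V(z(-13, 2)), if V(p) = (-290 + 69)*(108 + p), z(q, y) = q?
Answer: -3241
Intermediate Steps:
V(p) = -23868 - 221*p (V(p) = -221*(108 + p) = -23868 - 221*p)
-24236 - V(z(-13, 2)) = -24236 - (-23868 - 221*(-13)) = -24236 - (-23868 + 2873) = -24236 - 1*(-20995) = -24236 + 20995 = -3241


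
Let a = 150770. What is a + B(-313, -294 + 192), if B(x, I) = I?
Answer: 150668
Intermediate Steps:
a + B(-313, -294 + 192) = 150770 + (-294 + 192) = 150770 - 102 = 150668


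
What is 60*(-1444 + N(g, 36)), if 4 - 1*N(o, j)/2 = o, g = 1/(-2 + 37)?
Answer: -603144/7 ≈ -86163.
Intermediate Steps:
g = 1/35 ≈ 0.028571
N(o, j) = 8 - 2*o
60*(-1444 + N(g, 36)) = 60*(-1444 + (8 - 2*1/35)) = 60*(-1444 + (8 - 2/35)) = 60*(-1444 + 278/35) = 60*(-50262/35) = -603144/7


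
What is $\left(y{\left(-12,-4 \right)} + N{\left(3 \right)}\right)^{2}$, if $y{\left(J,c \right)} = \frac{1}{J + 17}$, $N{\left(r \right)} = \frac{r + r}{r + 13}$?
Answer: $\frac{529}{1600} \approx 0.33063$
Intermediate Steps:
$N{\left(r \right)} = \frac{2 r}{13 + r}$
$y{\left(J,c \right)} = \frac{1}{17 + J}$
$\left(y{\left(-12,-4 \right)} + N{\left(3 \right)}\right)^{2} = \left(\frac{1}{17 - 12} + 2 \cdot 3 \frac{1}{13 + 3}\right)^{2} = \left(\frac{1}{5} + 2 \cdot 3 \cdot \frac{1}{16}\right)^{2} = \left(\frac{1}{5} + \frac{3}{8}\right)^{2} = \left(\frac{23}{40}\right)^{2} = \frac{529}{1600}$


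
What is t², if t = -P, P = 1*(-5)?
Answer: 25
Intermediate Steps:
P = -5
t = 5 (t = -1*(-5) = 5)
t² = 5² = 25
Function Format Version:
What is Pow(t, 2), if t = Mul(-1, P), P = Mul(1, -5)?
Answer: 25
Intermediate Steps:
P = -5
t = 5 (t = Mul(-1, -5) = 5)
Pow(t, 2) = Pow(5, 2) = 25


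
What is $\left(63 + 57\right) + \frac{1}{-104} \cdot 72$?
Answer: $\frac{1551}{13} \approx 119.31$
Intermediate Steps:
$\left(63 + 57\right) + \frac{1}{-104} \cdot 72 = 120 - \frac{9}{13} = \frac{1551}{13}$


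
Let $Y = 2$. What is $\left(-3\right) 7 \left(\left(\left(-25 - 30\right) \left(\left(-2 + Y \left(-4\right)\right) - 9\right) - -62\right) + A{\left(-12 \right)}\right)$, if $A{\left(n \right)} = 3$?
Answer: $-23310$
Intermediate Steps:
$\left(-3\right) 7 \left(\left(\left(-25 - 30\right) \left(\left(-2 + Y \left(-4\right)\right) - 9\right) - -62\right) + A{\left(-12 \right)}\right) = \left(-3\right) 7 \left(\left(\left(-25 - 30\right) \left(\left(-2 + 2 \left(-4\right)\right) - 9\right) - -62\right) + 3\right) = - 21 \left(\left(- 55 \left(\left(-2 - 8\right) - 9\right) + 62\right) + 3\right) = - 21 \left(\left(- 55 \left(-10 - 9\right) + 62\right) + 3\right) = - 21 \left(\left(\left(-55\right) \left(-19\right) + 62\right) + 3\right) = - 21 \left(\left(1045 + 62\right) + 3\right) = - 21 \left(1107 + 3\right) = \left(-21\right) 1110 = -23310$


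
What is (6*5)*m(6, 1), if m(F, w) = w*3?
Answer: 90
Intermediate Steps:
m(F, w) = 3*w
(6*5)*m(6, 1) = (6*5)*(3*1) = 30*3 = 90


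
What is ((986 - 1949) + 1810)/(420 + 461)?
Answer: 847/881 ≈ 0.96141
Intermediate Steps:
((986 - 1949) + 1810)/(420 + 461) = (-963 + 1810)/881 = 847*(1/881) = 847/881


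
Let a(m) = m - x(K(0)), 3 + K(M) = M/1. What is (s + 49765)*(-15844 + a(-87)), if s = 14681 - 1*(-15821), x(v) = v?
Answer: -1278492776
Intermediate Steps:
K(M) = -3 + M (K(M) = -3 + M/1 = -3 + M*1 = -3 + M)
s = 30502 (s = 14681 + 15821 = 30502)
a(m) = 3 + m (a(m) = m - (-3 + 0) = m - 1*(-3) = m + 3 = 3 + m)
(s + 49765)*(-15844 + a(-87)) = (30502 + 49765)*(-15844 + (3 - 87)) = 80267*(-15844 - 84) = 80267*(-15928) = -1278492776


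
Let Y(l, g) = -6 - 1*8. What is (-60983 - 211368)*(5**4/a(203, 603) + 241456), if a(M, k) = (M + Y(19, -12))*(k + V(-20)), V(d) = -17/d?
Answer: -150102476051209468/2282553 ≈ -6.5761e+10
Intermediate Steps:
Y(l, g) = -14 (Y(l, g) = -6 - 8 = -14)
a(M, k) = (-14 + M)*(17/20 + k) (a(M, k) = (M - 14)*(k - 17/(-20)) = (-14 + M)*(k - 17*(-1/20)) = (-14 + M)*(k + 17/20) = (-14 + M)*(17/20 + k))
(-60983 - 211368)*(5**4/a(203, 603) + 241456) = (-60983 - 211368)*(5**4/(-119/10 - 14*603 + (17/20)*203 + 203*603) + 241456) = -272351*(625/(-119/10 - 8442 + 3451/20 + 122409) + 241456) = -272351*(625/(2282553/20) + 241456) = -272351*(625*(20/2282553) + 241456) = -272351*(12500/2282553 + 241456) = -272351*551136129668/2282553 = -150102476051209468/2282553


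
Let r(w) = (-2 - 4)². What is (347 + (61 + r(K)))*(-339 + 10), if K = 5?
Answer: -146076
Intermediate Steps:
r(w) = 36 (r(w) = (-6)² = 36)
(347 + (61 + r(K)))*(-339 + 10) = (347 + (61 + 36))*(-339 + 10) = (347 + 97)*(-329) = 444*(-329) = -146076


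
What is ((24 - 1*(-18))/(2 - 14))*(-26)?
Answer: 91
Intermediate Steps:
((24 - 1*(-18))/(2 - 14))*(-26) = ((24 + 18)/(-12))*(-26) = (42*(-1/12))*(-26) = -7/2*(-26) = 91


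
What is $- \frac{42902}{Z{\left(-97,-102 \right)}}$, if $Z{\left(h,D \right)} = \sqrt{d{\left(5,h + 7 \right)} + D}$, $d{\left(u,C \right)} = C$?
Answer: $\frac{21451 i \sqrt{3}}{12} \approx 3096.2 i$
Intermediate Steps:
$Z{\left(h,D \right)} = \sqrt{7 + D + h}$ ($Z{\left(h,D \right)} = \sqrt{\left(h + 7\right) + D} = \sqrt{\left(7 + h\right) + D} = \sqrt{7 + D + h}$)
$- \frac{42902}{Z{\left(-97,-102 \right)}} = - \frac{42902}{\sqrt{7 - 102 - 97}} = - \frac{42902}{\sqrt{-192}} = - \frac{42902}{8 i \sqrt{3}} = - 42902 \left(- \frac{i \sqrt{3}}{24}\right) = \frac{21451 i \sqrt{3}}{12}$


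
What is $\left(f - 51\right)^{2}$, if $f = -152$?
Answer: $41209$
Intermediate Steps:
$\left(f - 51\right)^{2} = \left(-152 - 51\right)^{2} = \left(-203\right)^{2} = 41209$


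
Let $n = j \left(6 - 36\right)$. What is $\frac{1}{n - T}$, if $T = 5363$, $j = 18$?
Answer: $- \frac{1}{5903} \approx -0.00016941$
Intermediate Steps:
$n = -540$ ($n = 18 \left(6 - 36\right) = 18 \left(-30\right) = -540$)
$\frac{1}{n - T} = \frac{1}{-540 - 5363} = \frac{1}{-5903} = - \frac{1}{5903}$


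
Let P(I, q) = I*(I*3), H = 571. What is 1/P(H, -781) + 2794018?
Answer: 2732893268215/978123 ≈ 2.7940e+6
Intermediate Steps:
P(I, q) = 3*I² (P(I, q) = I*(3*I) = 3*I²)
1/P(H, -781) + 2794018 = 1/(3*571²) + 2794018 = 1/(3*326041) + 2794018 = 1/978123 + 2794018 = 2732893268215/978123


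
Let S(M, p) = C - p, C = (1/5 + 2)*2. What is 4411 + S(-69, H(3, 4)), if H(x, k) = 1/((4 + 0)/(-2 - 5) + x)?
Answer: 375274/85 ≈ 4415.0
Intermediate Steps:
C = 22/5 (C = (⅕ + 2)*2 = (11/5)*2 = 22/5 ≈ 4.4000)
H(x, k) = 1/(-4/7 + x) (H(x, k) = 1/(4/(-7) + x) = 1/(4*(-⅐) + x) = 1/(-4/7 + x))
S(M, p) = 22/5 - p
4411 + S(-69, H(3, 4)) = 4411 + (22/5 - 7/(-4 + 7*3)) = 4411 + (22/5 - 7/(-4 + 21)) = 4411 + (22/5 - 7/17) = 4411 + 339/85 = 375274/85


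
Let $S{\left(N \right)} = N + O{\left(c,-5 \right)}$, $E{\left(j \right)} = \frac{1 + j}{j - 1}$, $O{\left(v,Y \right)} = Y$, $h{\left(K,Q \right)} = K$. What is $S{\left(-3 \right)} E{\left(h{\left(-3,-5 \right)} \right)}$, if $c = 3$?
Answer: $-4$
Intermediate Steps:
$E{\left(j \right)} = \frac{1 + j}{-1 + j}$
$S{\left(N \right)} = -5 + N$ ($S{\left(N \right)} = N - 5 = -5 + N$)
$S{\left(-3 \right)} E{\left(h{\left(-3,-5 \right)} \right)} = \left(-5 - 3\right) \frac{1 - 3}{-1 - 3} = - 8 \frac{1}{-4} \left(-2\right) = - 8 \left(\left(- \frac{1}{4}\right) \left(-2\right)\right) = \left(-8\right) \frac{1}{2} = -4$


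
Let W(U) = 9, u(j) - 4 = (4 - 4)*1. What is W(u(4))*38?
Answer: 342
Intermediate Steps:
u(j) = 4 (u(j) = 4 + (4 - 4)*1 = 4 + 0*1 = 4 + 0 = 4)
W(u(4))*38 = 9*38 = 342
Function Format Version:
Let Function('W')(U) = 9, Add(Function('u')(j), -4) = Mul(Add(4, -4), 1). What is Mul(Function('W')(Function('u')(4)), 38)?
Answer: 342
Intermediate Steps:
Function('u')(j) = 4 (Function('u')(j) = Add(4, Mul(Add(4, -4), 1)) = Add(4, Mul(0, 1)) = Add(4, 0) = 4)
Mul(Function('W')(Function('u')(4)), 38) = Mul(9, 38) = 342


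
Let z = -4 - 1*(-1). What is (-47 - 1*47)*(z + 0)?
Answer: 282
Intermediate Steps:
z = -3 (z = -4 + 1 = -3)
(-47 - 1*47)*(z + 0) = (-47 - 1*47)*(-3 + 0) = (-47 - 47)*(-3) = -94*(-3) = 282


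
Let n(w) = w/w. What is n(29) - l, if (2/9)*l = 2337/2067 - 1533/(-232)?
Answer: -10812989/319696 ≈ -33.823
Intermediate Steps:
n(w) = 1
l = 11132685/319696 (l = 9*(2337/2067 - 1533/(-232))/2 = 9*(2337*(1/2067) - 1533*(-1/232))/2 = 9*(779/689 + 1533/232)/2 = (9/2)*(1236965/159848) = 11132685/319696 ≈ 34.823)
n(29) - l = 1 - 1*11132685/319696 = 1 - 11132685/319696 = -10812989/319696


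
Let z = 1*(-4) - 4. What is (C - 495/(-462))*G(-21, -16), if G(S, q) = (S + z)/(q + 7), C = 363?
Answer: 49271/42 ≈ 1173.1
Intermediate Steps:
z = -8 (z = -4 - 4 = -8)
G(S, q) = (-8 + S)/(7 + q) (G(S, q) = (S - 8)/(q + 7) = (-8 + S)/(7 + q))
(C - 495/(-462))*G(-21, -16) = (363 - 495/(-462))*((-8 - 21)/(7 - 16)) = (363 - 495*(-1/462))*(-29/(-9)) = (363 + 15/14)*(-⅑*(-29)) = (5097/14)*(29/9) = 49271/42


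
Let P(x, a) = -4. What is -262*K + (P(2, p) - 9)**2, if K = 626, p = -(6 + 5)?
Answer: -163843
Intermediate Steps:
p = -11 (p = -1*11 = -11)
-262*K + (P(2, p) - 9)**2 = -262*626 + (-4 - 9)**2 = -164012 + (-13)**2 = -164012 + 169 = -163843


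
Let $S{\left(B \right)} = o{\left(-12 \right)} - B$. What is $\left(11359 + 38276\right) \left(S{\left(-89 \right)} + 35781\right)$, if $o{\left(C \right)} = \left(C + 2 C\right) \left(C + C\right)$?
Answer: $1823292090$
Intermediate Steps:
$o{\left(C \right)} = 6 C^{2}$ ($o{\left(C \right)} = 3 C 2 C = 6 C^{2}$)
$S{\left(B \right)} = 864 - B$ ($S{\left(B \right)} = 6 \left(-12\right)^{2} - B = 6 \cdot 144 - B = 864 - B$)
$\left(11359 + 38276\right) \left(S{\left(-89 \right)} + 35781\right) = \left(11359 + 38276\right) \left(\left(864 - -89\right) + 35781\right) = 49635 \left(\left(864 + 89\right) + 35781\right) = 49635 \left(953 + 35781\right) = 49635 \cdot 36734 = 1823292090$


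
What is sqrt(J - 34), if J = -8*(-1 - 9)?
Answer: sqrt(46) ≈ 6.7823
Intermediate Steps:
J = 80 (J = -8*(-10) = 80)
sqrt(J - 34) = sqrt(80 - 34) = sqrt(46)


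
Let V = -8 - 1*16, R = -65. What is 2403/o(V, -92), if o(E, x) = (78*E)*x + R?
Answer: 2403/172159 ≈ 0.013958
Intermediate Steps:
V = -24 (V = -8 - 16 = -24)
o(E, x) = -65 + 78*E*x (o(E, x) = (78*E)*x - 65 = 78*E*x - 65 = -65 + 78*E*x)
2403/o(V, -92) = 2403/(-65 + 78*(-24)*(-92)) = 2403/(-65 + 172224) = 2403/172159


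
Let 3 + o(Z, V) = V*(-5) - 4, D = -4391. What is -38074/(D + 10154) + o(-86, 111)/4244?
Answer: -82412431/12229086 ≈ -6.7391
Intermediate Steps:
o(Z, V) = -7 - 5*V (o(Z, V) = -3 + (V*(-5) - 4) = -3 + (-5*V - 4) = -3 + (-4 - 5*V) = -7 - 5*V)
-38074/(D + 10154) + o(-86, 111)/4244 = -38074/(-4391 + 10154) + (-7 - 5*111)/4244 = -38074/5763 + (-7 - 555)*(1/4244) = -38074*1/5763 - 562*1/4244 = -38074/5763 - 281/2122 = -82412431/12229086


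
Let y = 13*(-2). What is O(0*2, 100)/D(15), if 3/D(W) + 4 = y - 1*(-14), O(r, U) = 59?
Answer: -944/3 ≈ -314.67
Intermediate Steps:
y = -26
D(W) = -3/16 (D(W) = 3/(-4 + (-26 - 1*(-14))) = 3/(-4 + (-26 + 14)) = 3/(-4 - 12) = 3/(-16) = 3*(-1/16) = -3/16)
O(0*2, 100)/D(15) = 59/(-3/16) = 59*(-16/3) = -944/3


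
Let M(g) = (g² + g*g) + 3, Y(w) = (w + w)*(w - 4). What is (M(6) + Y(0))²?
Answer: 5625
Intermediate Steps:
Y(w) = 2*w*(-4 + w) (Y(w) = (2*w)*(-4 + w) = 2*w*(-4 + w))
M(g) = 3 + 2*g² (M(g) = (g² + g²) + 3 = 2*g² + 3 = 3 + 2*g²)
(M(6) + Y(0))² = ((3 + 2*6²) + 2*0*(-4 + 0))² = ((3 + 2*36) + 2*0*(-4))² = ((3 + 72) + 0)² = (75 + 0)² = 75² = 5625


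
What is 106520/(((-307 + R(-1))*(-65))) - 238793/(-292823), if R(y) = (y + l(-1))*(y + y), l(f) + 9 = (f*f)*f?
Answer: 7123029257/1084909215 ≈ 6.5656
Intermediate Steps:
l(f) = -9 + f³ (l(f) = -9 + (f*f)*f = -9 + f²*f = -9 + f³)
R(y) = 2*y*(-10 + y) (R(y) = (y + (-9 + (-1)³))*(y + y) = (y + (-9 - 1))*(2*y) = (y - 10)*(2*y) = (-10 + y)*(2*y) = 2*y*(-10 + y))
106520/(((-307 + R(-1))*(-65))) - 238793/(-292823) = 106520/(((-307 + 2*(-1)*(-10 - 1))*(-65))) - 238793/(-292823) = 106520/(((-307 + 2*(-1)*(-11))*(-65))) - 238793*(-1/292823) = 106520/(((-307 + 22)*(-65))) + 238793/292823 = 106520/((-285*(-65))) + 238793/292823 = 106520/18525 + 238793/292823 = 106520*(1/18525) + 238793/292823 = 21304/3705 + 238793/292823 = 7123029257/1084909215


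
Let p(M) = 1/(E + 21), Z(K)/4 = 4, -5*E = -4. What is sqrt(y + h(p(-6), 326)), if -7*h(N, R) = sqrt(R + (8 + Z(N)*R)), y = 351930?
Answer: sqrt(17244570 - 35*sqrt(222))/7 ≈ 593.23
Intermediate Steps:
E = 4/5 (E = -1/5*(-4) = 4/5 ≈ 0.80000)
Z(K) = 16 (Z(K) = 4*4 = 16)
p(M) = 5/109 (p(M) = 1/(4/5 + 21) = 1/(109/5) = 5/109)
h(N, R) = -sqrt(8 + 17*R)/7 (h(N, R) = -sqrt(R + (8 + 16*R))/7 = -sqrt(8 + 17*R)/7)
sqrt(y + h(p(-6), 326)) = sqrt(351930 - sqrt(8 + 17*326)/7) = sqrt(351930 - sqrt(8 + 5542)/7) = sqrt(351930 - 5*sqrt(222)/7)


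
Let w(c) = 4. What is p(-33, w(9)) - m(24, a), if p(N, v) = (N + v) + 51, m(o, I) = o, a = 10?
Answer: -2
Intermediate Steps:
p(N, v) = 51 + N + v
p(-33, w(9)) - m(24, a) = (51 - 33 + 4) - 1*24 = 22 - 24 = -2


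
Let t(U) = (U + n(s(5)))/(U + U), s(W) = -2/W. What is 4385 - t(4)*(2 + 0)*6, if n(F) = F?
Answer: 21898/5 ≈ 4379.6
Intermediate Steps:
t(U) = (-⅖ + U)/(2*U) (t(U) = (U - 2/5)/(U + U) = (U - 2*⅕)/((2*U)) = (U - ⅖)*(1/(2*U)) = (-⅖ + U)*(1/(2*U)) = (-⅖ + U)/(2*U))
4385 - t(4)*(2 + 0)*6 = 4385 - (⅒)*(-2 + 5*4)/4*(2 + 0)*6 = 4385 - (⅒)*(¼)*(-2 + 20)*2*6 = 4385 - (⅒)*(¼)*18*12 = 4385 - 9*12/20 = 4385 - 1*27/5 = 4385 - 27/5 = 21898/5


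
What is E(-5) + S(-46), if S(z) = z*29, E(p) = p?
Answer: -1339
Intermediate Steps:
S(z) = 29*z
E(-5) + S(-46) = -5 + 29*(-46) = -5 - 1334 = -1339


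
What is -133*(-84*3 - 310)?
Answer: 74746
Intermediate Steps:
-133*(-84*3 - 310) = -133*(-252 - 310) = -133*(-562) = 74746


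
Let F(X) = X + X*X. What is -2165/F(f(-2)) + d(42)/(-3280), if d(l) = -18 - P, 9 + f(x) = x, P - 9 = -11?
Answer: -88743/4510 ≈ -19.677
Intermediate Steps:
P = -2 (P = 9 - 11 = -2)
f(x) = -9 + x
d(l) = -16 (d(l) = -18 - 1*(-2) = -18 + 2 = -16)
F(X) = X + X²
-2165/F(f(-2)) + d(42)/(-3280) = -2165*1/((1 + (-9 - 2))*(-9 - 2)) - 16/(-3280) = -2165*(-1/(11*(1 - 11))) - 16*(-1/3280) = -2165/((-11*(-10))) + 1/205 = -2165/110 + 1/205 = -2165*1/110 + 1/205 = -433/22 + 1/205 = -88743/4510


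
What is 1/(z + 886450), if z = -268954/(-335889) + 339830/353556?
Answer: 6597531738/5848393633342283 ≈ 1.1281e-6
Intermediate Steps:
z = 11624192183/6597531738 (z = -268954*(-1/335889) + 339830*(1/353556) = 268954/335889 + 169915/176778 = 11624192183/6597531738 ≈ 1.7619)
1/(z + 886450) = 1/(11624192183/6597531738 + 886450) = 1/(5848393633342283/6597531738) = 6597531738/5848393633342283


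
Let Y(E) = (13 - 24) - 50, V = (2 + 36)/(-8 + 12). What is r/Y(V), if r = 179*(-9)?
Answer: 1611/61 ≈ 26.410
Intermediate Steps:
V = 19/2 (V = 38/4 = 38*(¼) = 19/2 ≈ 9.5000)
Y(E) = -61 (Y(E) = -11 - 50 = -61)
r = -1611
r/Y(V) = -1611/(-61) = -1611*(-1/61) = 1611/61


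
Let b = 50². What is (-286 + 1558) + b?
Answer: 3772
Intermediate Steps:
b = 2500
(-286 + 1558) + b = (-286 + 1558) + 2500 = 1272 + 2500 = 3772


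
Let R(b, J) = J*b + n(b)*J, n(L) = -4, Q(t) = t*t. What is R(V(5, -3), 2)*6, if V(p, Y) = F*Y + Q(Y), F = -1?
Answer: 96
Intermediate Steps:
Q(t) = t**2
V(p, Y) = Y**2 - Y (V(p, Y) = -Y + Y**2 = Y**2 - Y)
R(b, J) = -4*J + J*b (R(b, J) = J*b - 4*J = -4*J + J*b)
R(V(5, -3), 2)*6 = (2*(-4 - 3*(-1 - 3)))*6 = (2*(-4 - 3*(-4)))*6 = (2*(-4 + 12))*6 = (2*8)*6 = 16*6 = 96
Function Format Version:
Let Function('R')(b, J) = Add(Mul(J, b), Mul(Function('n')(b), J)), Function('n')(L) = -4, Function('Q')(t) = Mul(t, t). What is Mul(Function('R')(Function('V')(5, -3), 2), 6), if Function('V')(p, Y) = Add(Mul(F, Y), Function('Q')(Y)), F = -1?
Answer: 96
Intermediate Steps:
Function('Q')(t) = Pow(t, 2)
Function('V')(p, Y) = Add(Pow(Y, 2), Mul(-1, Y)) (Function('V')(p, Y) = Add(Mul(-1, Y), Pow(Y, 2)) = Add(Pow(Y, 2), Mul(-1, Y)))
Function('R')(b, J) = Add(Mul(-4, J), Mul(J, b)) (Function('R')(b, J) = Add(Mul(J, b), Mul(-4, J)) = Add(Mul(-4, J), Mul(J, b)))
Mul(Function('R')(Function('V')(5, -3), 2), 6) = Mul(Mul(2, Add(-4, Mul(-3, Add(-1, -3)))), 6) = Mul(Mul(2, Add(-4, Mul(-3, -4))), 6) = Mul(Mul(2, Add(-4, 12)), 6) = Mul(Mul(2, 8), 6) = Mul(16, 6) = 96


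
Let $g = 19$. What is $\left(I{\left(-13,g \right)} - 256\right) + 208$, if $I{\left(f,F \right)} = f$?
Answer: $-61$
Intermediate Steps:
$\left(I{\left(-13,g \right)} - 256\right) + 208 = \left(-13 - 256\right) + 208 = -269 + 208 = -61$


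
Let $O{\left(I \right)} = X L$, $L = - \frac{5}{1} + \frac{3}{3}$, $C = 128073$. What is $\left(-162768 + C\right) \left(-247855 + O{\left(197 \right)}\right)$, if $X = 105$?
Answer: $8613901125$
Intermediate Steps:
$L = -4$ ($L = \left(-5\right) 1 + 3 \cdot \frac{1}{3} = -5 + 1 = -4$)
$O{\left(I \right)} = -420$ ($O{\left(I \right)} = 105 \left(-4\right) = -420$)
$\left(-162768 + C\right) \left(-247855 + O{\left(197 \right)}\right) = \left(-162768 + 128073\right) \left(-247855 - 420\right) = \left(-34695\right) \left(-248275\right) = 8613901125$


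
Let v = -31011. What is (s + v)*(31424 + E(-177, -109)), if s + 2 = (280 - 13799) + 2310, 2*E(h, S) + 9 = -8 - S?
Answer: -1328726340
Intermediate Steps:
E(h, S) = -17/2 - S/2 (E(h, S) = -9/2 + (-8 - S)/2 = -9/2 + (-4 - S/2) = -17/2 - S/2)
s = -11211 (s = -2 + ((280 - 13799) + 2310) = -2 + (-13519 + 2310) = -2 - 11209 = -11211)
(s + v)*(31424 + E(-177, -109)) = (-11211 - 31011)*(31424 + (-17/2 - 1/2*(-109))) = -42222*(31424 + (-17/2 + 109/2)) = -42222*(31424 + 46) = -42222*31470 = -1328726340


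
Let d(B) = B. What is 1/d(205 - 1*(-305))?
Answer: 1/510 ≈ 0.0019608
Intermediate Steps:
1/d(205 - 1*(-305)) = 1/(205 - 1*(-305)) = 1/(205 + 305) = 1/510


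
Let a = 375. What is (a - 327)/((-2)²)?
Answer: 12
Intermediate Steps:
(a - 327)/((-2)²) = (375 - 327)/((-2)²) = 48/4 = 48*(¼) = 12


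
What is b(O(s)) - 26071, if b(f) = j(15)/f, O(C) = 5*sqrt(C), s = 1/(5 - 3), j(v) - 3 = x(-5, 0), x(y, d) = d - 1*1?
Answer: -26071 + 2*sqrt(2)/5 ≈ -26070.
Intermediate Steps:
x(y, d) = -1 + d (x(y, d) = d - 1 = -1 + d)
j(v) = 2 (j(v) = 3 + (-1 + 0) = 3 - 1 = 2)
s = 1/2 ≈ 0.50000
b(f) = 2/f
b(O(s)) - 26071 = 2/((5*sqrt(1/2))) - 26071 = 2/((5*(sqrt(2)/2))) - 26071 = 2/((5*sqrt(2)/2)) - 26071 = 2*(sqrt(2)/5) - 26071 = 2*sqrt(2)/5 - 26071 = -26071 + 2*sqrt(2)/5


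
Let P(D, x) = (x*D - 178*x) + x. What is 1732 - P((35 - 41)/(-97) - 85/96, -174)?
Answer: -45332833/1552 ≈ -29209.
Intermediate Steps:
P(D, x) = -177*x + D*x (P(D, x) = (D*x - 178*x) + x = (-178*x + D*x) + x = -177*x + D*x)
1732 - P((35 - 41)/(-97) - 85/96, -174) = 1732 - (-174)*(-177 + ((35 - 41)/(-97) - 85/96)) = 1732 - (-174)*(-177 + (-6*(-1/97) - 85*1/96)) = 1732 - (-174)*(-177 + (6/97 - 85/96)) = 1732 - (-174)*(-177 - 7669/9312) = 1732 - (-174)*(-1655893)/9312 = 1732 - 1*48020897/1552 = 1732 - 48020897/1552 = -45332833/1552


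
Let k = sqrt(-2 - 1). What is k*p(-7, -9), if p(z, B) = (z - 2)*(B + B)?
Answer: 162*I*sqrt(3) ≈ 280.59*I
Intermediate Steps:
p(z, B) = 2*B*(-2 + z) (p(z, B) = (-2 + z)*(2*B) = 2*B*(-2 + z))
k = I*sqrt(3) (k = sqrt(-3) = I*sqrt(3) ≈ 1.732*I)
k*p(-7, -9) = (I*sqrt(3))*(2*(-9)*(-2 - 7)) = (I*sqrt(3))*(2*(-9)*(-9)) = (I*sqrt(3))*162 = 162*I*sqrt(3)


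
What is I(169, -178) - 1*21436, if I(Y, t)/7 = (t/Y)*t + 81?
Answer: -3305073/169 ≈ -19557.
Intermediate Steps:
I(Y, t) = 567 + 7*t²/Y (I(Y, t) = 7*((t/Y)*t + 81) = 7*(t²/Y + 81) = 7*(81 + t²/Y) = 567 + 7*t²/Y)
I(169, -178) - 1*21436 = (567 + 7*(-178)²/169) - 1*21436 = (567 + 7*(1/169)*31684) - 21436 = (567 + 221788/169) - 21436 = 317611/169 - 21436 = -3305073/169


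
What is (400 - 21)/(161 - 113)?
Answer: 379/48 ≈ 7.8958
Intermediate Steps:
(400 - 21)/(161 - 113) = 379/48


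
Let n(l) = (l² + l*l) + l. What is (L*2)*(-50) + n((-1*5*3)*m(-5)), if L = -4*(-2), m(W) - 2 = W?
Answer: 3295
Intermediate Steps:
m(W) = 2 + W
L = 8
n(l) = l + 2*l² (n(l) = (l² + l²) + l = 2*l² + l = l + 2*l²)
(L*2)*(-50) + n((-1*5*3)*m(-5)) = (8*2)*(-50) + ((-1*5*3)*(2 - 5))*(1 + 2*((-1*5*3)*(2 - 5))) = 16*(-50) + (-5*3*(-3))*(1 + 2*(-5*3*(-3))) = -800 + (-15*(-3))*(1 + 2*(-15*(-3))) = -800 + 45*(1 + 2*45) = -800 + 45*(1 + 90) = -800 + 45*91 = -800 + 4095 = 3295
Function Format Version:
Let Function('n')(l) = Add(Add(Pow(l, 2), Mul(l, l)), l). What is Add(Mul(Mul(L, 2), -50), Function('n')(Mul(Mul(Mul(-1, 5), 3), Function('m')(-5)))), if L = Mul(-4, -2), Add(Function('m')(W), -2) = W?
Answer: 3295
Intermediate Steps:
Function('m')(W) = Add(2, W)
L = 8
Function('n')(l) = Add(l, Mul(2, Pow(l, 2))) (Function('n')(l) = Add(Add(Pow(l, 2), Pow(l, 2)), l) = Add(Mul(2, Pow(l, 2)), l) = Add(l, Mul(2, Pow(l, 2))))
Add(Mul(Mul(L, 2), -50), Function('n')(Mul(Mul(Mul(-1, 5), 3), Function('m')(-5)))) = Add(Mul(Mul(8, 2), -50), Mul(Mul(Mul(Mul(-1, 5), 3), Add(2, -5)), Add(1, Mul(2, Mul(Mul(Mul(-1, 5), 3), Add(2, -5)))))) = Add(Mul(16, -50), Mul(Mul(Mul(-5, 3), -3), Add(1, Mul(2, Mul(Mul(-5, 3), -3))))) = Add(-800, Mul(Mul(-15, -3), Add(1, Mul(2, Mul(-15, -3))))) = Add(-800, Mul(45, Add(1, Mul(2, 45)))) = Add(-800, Mul(45, Add(1, 90))) = Add(-800, Mul(45, 91)) = Add(-800, 4095) = 3295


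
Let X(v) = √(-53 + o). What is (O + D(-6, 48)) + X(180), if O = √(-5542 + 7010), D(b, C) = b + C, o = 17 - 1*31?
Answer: 42 + 2*√367 + I*√67 ≈ 80.314 + 8.1853*I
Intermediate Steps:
o = -14 (o = 17 - 31 = -14)
D(b, C) = C + b
O = 2*√367 (O = √1468 = 2*√367 ≈ 38.315)
X(v) = I*√67 (X(v) = √(-53 - 14) = √(-67) = I*√67)
(O + D(-6, 48)) + X(180) = (2*√367 + (48 - 6)) + I*√67 = (2*√367 + 42) + I*√67 = (42 + 2*√367) + I*√67 = 42 + 2*√367 + I*√67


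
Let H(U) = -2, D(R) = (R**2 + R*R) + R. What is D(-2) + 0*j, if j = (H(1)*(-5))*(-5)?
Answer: 6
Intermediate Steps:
D(R) = R + 2*R**2 (D(R) = (R**2 + R**2) + R = 2*R**2 + R = R + 2*R**2)
j = -50 (j = -2*(-5)*(-5) = 10*(-5) = -50)
D(-2) + 0*j = -2*(1 + 2*(-2)) + 0*(-50) = -2*(1 - 4) + 0 = -2*(-3) + 0 = 6 + 0 = 6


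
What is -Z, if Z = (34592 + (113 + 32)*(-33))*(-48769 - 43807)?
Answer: 2759412832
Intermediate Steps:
Z = -2759412832 (Z = (34592 + 145*(-33))*(-92576) = (34592 - 4785)*(-92576) = 29807*(-92576) = -2759412832)
-Z = -1*(-2759412832) = 2759412832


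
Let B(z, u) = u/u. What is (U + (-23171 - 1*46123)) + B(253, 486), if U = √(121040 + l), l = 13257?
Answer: -69293 + √134297 ≈ -68927.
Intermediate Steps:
B(z, u) = 1
U = √134297 (U = √(121040 + 13257) = √134297 ≈ 366.47)
(U + (-23171 - 1*46123)) + B(253, 486) = (√134297 + (-23171 - 1*46123)) + 1 = (√134297 + (-23171 - 46123)) + 1 = (√134297 - 69294) + 1 = (-69294 + √134297) + 1 = -69293 + √134297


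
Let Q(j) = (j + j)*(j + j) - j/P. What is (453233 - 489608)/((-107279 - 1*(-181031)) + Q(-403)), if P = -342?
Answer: -12440250/247398293 ≈ -0.050284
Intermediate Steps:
Q(j) = 4*j² + j/342 (Q(j) = (j + j)*(j + j) - j/(-342) = (2*j)*(2*j) - j*(-1)/342 = 4*j² - (-1)*j/342 = 4*j² + j/342)
(453233 - 489608)/((-107279 - 1*(-181031)) + Q(-403)) = (453233 - 489608)/((-107279 - 1*(-181031)) + (1/342)*(-403)*(1 + 1368*(-403))) = -36375/((-107279 + 181031) + (1/342)*(-403)*(1 - 551304)) = -36375/(73752 + (1/342)*(-403)*(-551303)) = -36375/(73752 + 222175109/342) = -36375/247398293/342 = -36375*342/247398293 = -12440250/247398293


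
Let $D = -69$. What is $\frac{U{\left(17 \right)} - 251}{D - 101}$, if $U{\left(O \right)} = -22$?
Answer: $\frac{273}{170} \approx 1.6059$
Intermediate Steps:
$\frac{U{\left(17 \right)} - 251}{D - 101} = \frac{-22 - 251}{-69 - 101} = \frac{-22 - 251}{-170} = \left(-22 - 251\right) \left(- \frac{1}{170}\right) = \left(-273\right) \left(- \frac{1}{170}\right) = \frac{273}{170}$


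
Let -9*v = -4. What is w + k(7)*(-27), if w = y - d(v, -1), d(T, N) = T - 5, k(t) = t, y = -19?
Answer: -1831/9 ≈ -203.44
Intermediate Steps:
v = 4/9 (v = -⅑*(-4) = 4/9 ≈ 0.44444)
d(T, N) = -5 + T
w = -130/9 (w = -19 - (-5 + 4/9) = -19 - 1*(-41/9) = -19 + 41/9 = -130/9 ≈ -14.444)
w + k(7)*(-27) = -130/9 + 7*(-27) = -130/9 - 189 = -1831/9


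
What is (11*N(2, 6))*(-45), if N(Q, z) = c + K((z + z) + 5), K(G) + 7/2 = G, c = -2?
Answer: -11385/2 ≈ -5692.5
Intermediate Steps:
K(G) = -7/2 + G
N(Q, z) = -½ + 2*z (N(Q, z) = -2 + (-7/2 + ((z + z) + 5)) = -2 + (-7/2 + (2*z + 5)) = -2 + (-7/2 + (5 + 2*z)) = -2 + (3/2 + 2*z) = -½ + 2*z)
(11*N(2, 6))*(-45) = (11*(-½ + 2*6))*(-45) = (11*(-½ + 12))*(-45) = (11*(23/2))*(-45) = (253/2)*(-45) = -11385/2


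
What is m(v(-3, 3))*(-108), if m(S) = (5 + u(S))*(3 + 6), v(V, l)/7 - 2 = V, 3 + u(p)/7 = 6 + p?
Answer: 22356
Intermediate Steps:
u(p) = 21 + 7*p (u(p) = -21 + 7*(6 + p) = -21 + (42 + 7*p) = 21 + 7*p)
v(V, l) = 14 + 7*V
m(S) = 234 + 63*S (m(S) = (5 + (21 + 7*S))*(3 + 6) = (26 + 7*S)*9 = 234 + 63*S)
m(v(-3, 3))*(-108) = (234 + 63*(14 + 7*(-3)))*(-108) = (234 + 63*(14 - 21))*(-108) = (234 + 63*(-7))*(-108) = (234 - 441)*(-108) = -207*(-108) = 22356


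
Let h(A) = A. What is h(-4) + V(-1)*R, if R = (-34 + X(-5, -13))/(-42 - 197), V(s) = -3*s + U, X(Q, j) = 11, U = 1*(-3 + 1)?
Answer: -933/239 ≈ -3.9038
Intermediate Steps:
U = -2 (U = 1*(-2) = -2)
V(s) = -2 - 3*s (V(s) = -3*s - 2 = -2 - 3*s)
R = 23/239 (R = (-34 + 11)/(-42 - 197) = -23/(-239) = -23*(-1/239) = 23/239 ≈ 0.096234)
h(-4) + V(-1)*R = -4 + (-2 - 3*(-1))*(23/239) = -4 + (-2 + 3)*(23/239) = -4 + 1*(23/239) = -4 + 23/239 = -933/239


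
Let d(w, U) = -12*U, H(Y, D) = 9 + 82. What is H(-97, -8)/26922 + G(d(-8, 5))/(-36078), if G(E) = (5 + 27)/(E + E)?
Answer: 1175099/346889970 ≈ 0.0033875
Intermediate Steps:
H(Y, D) = 91
G(E) = 16/E (G(E) = 32/((2*E)) = 32*(1/(2*E)) = 16/E)
H(-97, -8)/26922 + G(d(-8, 5))/(-36078) = 91/26922 + (16/((-12*5)))/(-36078) = 91*(1/26922) + (16/(-60))*(-1/36078) = 13/3846 + (16*(-1/60))*(-1/36078) = 13/3846 - 4/15*(-1/36078) = 13/3846 + 2/270585 = 1175099/346889970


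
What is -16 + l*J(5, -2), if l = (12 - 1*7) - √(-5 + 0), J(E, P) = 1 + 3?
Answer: 4 - 4*I*√5 ≈ 4.0 - 8.9443*I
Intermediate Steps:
J(E, P) = 4
l = 5 - I*√5 (l = (12 - 7) - √(-5) = 5 - I*√5 ≈ 5.0 - 2.2361*I)
-16 + l*J(5, -2) = -16 + (5 - I*√5)*4 = -16 + (20 - 4*I*√5) = 4 - 4*I*√5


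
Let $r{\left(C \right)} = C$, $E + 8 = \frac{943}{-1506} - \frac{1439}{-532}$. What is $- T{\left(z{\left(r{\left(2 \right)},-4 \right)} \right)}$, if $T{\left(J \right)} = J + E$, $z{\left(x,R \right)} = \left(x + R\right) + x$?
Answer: $\frac{2372039}{400596} \approx 5.9213$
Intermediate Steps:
$E = - \frac{2372039}{400596}$ ($E = -8 + \left(\frac{943}{-1506} - \frac{1439}{-532}\right) = -8 + \left(943 \left(- \frac{1}{1506}\right) - - \frac{1439}{532}\right) = -8 + \left(- \frac{943}{1506} + \frac{1439}{532}\right) = -8 + \frac{832729}{400596} = - \frac{2372039}{400596} \approx -5.9213$)
$z{\left(x,R \right)} = R + 2 x$ ($z{\left(x,R \right)} = \left(R + x\right) + x = R + 2 x$)
$T{\left(J \right)} = - \frac{2372039}{400596} + J$ ($T{\left(J \right)} = J - \frac{2372039}{400596} = - \frac{2372039}{400596} + J$)
$- T{\left(z{\left(r{\left(2 \right)},-4 \right)} \right)} = - (- \frac{2372039}{400596} + \left(-4 + 2 \cdot 2\right)) = - (- \frac{2372039}{400596} + \left(-4 + 4\right)) = - (- \frac{2372039}{400596} + 0) = \left(-1\right) \left(- \frac{2372039}{400596}\right) = \frac{2372039}{400596}$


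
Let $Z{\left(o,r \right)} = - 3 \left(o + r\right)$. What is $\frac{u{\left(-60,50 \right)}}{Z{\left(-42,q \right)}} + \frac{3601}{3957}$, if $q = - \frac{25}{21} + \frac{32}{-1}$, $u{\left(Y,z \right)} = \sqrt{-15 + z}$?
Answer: $\frac{3601}{3957} + \frac{7 \sqrt{35}}{1579} \approx 0.93626$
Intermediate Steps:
$q = - \frac{697}{21}$ ($q = \left(-25\right) \frac{1}{21} + 32 \left(-1\right) = - \frac{25}{21} - 32 = - \frac{697}{21} \approx -33.19$)
$Z{\left(o,r \right)} = - 3 o - 3 r$
$\frac{u{\left(-60,50 \right)}}{Z{\left(-42,q \right)}} + \frac{3601}{3957} = \frac{\sqrt{-15 + 50}}{\left(-3\right) \left(-42\right) - - \frac{697}{7}} + \frac{3601}{3957} = \frac{\sqrt{35}}{126 + \frac{697}{7}} + 3601 \cdot \frac{1}{3957} = \frac{\sqrt{35}}{\frac{1579}{7}} + \frac{3601}{3957} = \sqrt{35} \cdot \frac{7}{1579} + \frac{3601}{3957} = \frac{7 \sqrt{35}}{1579} + \frac{3601}{3957} = \frac{3601}{3957} + \frac{7 \sqrt{35}}{1579}$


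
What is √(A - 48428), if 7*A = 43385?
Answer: I*√2069277/7 ≈ 205.5*I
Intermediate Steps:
A = 43385/7 (A = (⅐)*43385 = 43385/7 ≈ 6197.9)
√(A - 48428) = √(43385/7 - 48428) = √(-295611/7) = I*√2069277/7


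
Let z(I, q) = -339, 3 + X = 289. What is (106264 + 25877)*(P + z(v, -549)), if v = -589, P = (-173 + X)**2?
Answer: 1642512630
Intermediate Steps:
X = 286 (X = -3 + 289 = 286)
P = 12769 (P = (-173 + 286)**2 = 113**2 = 12769)
(106264 + 25877)*(P + z(v, -549)) = (106264 + 25877)*(12769 - 339) = 132141*12430 = 1642512630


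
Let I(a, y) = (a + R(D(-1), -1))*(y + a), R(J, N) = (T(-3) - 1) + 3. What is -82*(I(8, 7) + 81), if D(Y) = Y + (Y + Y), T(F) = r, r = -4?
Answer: -14022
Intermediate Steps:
T(F) = -4
D(Y) = 3*Y (D(Y) = Y + 2*Y = 3*Y)
R(J, N) = -2 (R(J, N) = (-4 - 1) + 3 = -5 + 3 = -2)
I(a, y) = (-2 + a)*(a + y) (I(a, y) = (a - 2)*(y + a) = (-2 + a)*(a + y))
-82*(I(8, 7) + 81) = -82*((8² - 2*8 - 2*7 + 8*7) + 81) = -82*((64 - 16 - 14 + 56) + 81) = -82*(90 + 81) = -82*171 = -14022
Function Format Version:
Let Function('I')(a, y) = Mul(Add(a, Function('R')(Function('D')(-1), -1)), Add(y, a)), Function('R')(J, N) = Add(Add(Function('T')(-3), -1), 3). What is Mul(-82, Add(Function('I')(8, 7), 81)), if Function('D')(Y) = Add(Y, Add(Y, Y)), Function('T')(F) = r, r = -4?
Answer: -14022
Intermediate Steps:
Function('T')(F) = -4
Function('D')(Y) = Mul(3, Y) (Function('D')(Y) = Add(Y, Mul(2, Y)) = Mul(3, Y))
Function('R')(J, N) = -2 (Function('R')(J, N) = Add(Add(-4, -1), 3) = Add(-5, 3) = -2)
Function('I')(a, y) = Mul(Add(-2, a), Add(a, y)) (Function('I')(a, y) = Mul(Add(a, -2), Add(y, a)) = Mul(Add(-2, a), Add(a, y)))
Mul(-82, Add(Function('I')(8, 7), 81)) = Mul(-82, Add(Add(Pow(8, 2), Mul(-2, 8), Mul(-2, 7), Mul(8, 7)), 81)) = Mul(-82, Add(Add(64, -16, -14, 56), 81)) = Mul(-82, Add(90, 81)) = Mul(-82, 171) = -14022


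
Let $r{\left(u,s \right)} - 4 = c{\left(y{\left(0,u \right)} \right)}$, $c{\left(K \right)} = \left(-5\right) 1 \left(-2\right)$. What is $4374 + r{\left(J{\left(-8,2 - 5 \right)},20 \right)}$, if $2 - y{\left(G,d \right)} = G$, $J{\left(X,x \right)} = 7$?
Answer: $4388$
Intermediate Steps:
$y{\left(G,d \right)} = 2 - G$
$c{\left(K \right)} = 10$ ($c{\left(K \right)} = \left(-5\right) \left(-2\right) = 10$)
$r{\left(u,s \right)} = 14$ ($r{\left(u,s \right)} = 4 + 10 = 14$)
$4374 + r{\left(J{\left(-8,2 - 5 \right)},20 \right)} = 4374 + 14 = 4388$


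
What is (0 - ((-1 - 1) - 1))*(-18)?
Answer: -54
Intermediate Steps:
(0 - ((-1 - 1) - 1))*(-18) = (0 - (-2 - 1))*(-18) = (0 - 1*(-3))*(-18) = (0 + 3)*(-18) = 3*(-18) = -54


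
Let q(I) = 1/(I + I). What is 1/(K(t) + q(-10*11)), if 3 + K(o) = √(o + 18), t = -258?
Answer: -145420/12052921 - 193600*I*√15/12052921 ≈ -0.012065 - 0.06221*I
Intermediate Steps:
q(I) = 1/(2*I)
K(o) = -3 + √(18 + o) (K(o) = -3 + √(o + 18) = -3 + √(18 + o))
1/(K(t) + q(-10*11)) = 1/((-3 + √(18 - 258)) + 1/(2*((-10*11)))) = 1/((-3 + √(-240)) + (½)/(-110)) = 1/((-3 + 4*I*√15) + (½)*(-1/110)) = 1/((-3 + 4*I*√15) - 1/220) = 1/(-661/220 + 4*I*√15)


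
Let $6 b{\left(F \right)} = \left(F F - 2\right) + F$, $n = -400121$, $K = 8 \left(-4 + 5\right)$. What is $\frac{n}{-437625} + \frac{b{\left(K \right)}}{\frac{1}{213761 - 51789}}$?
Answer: $\frac{826968692621}{437625} \approx 1.8897 \cdot 10^{6}$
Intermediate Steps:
$K = 8$ ($K = 8 \cdot 1 = 8$)
$b{\left(F \right)} = - \frac{1}{3} + \frac{F}{6} + \frac{F^{2}}{6}$ ($b{\left(F \right)} = \frac{\left(F F - 2\right) + F}{6} = \frac{\left(F^{2} - 2\right) + F}{6} = \frac{\left(-2 + F^{2}\right) + F}{6} = \frac{-2 + F + F^{2}}{6} = - \frac{1}{3} + \frac{F}{6} + \frac{F^{2}}{6}$)
$\frac{n}{-437625} + \frac{b{\left(K \right)}}{\frac{1}{213761 - 51789}} = - \frac{400121}{-437625} + \frac{- \frac{1}{3} + \frac{1}{6} \cdot 8 + \frac{8^{2}}{6}}{\frac{1}{213761 - 51789}} = \left(-400121\right) \left(- \frac{1}{437625}\right) + \frac{- \frac{1}{3} + \frac{4}{3} + \frac{1}{6} \cdot 64}{\frac{1}{161972}} = \frac{400121}{437625} + \left(- \frac{1}{3} + \frac{4}{3} + \frac{32}{3}\right) \frac{1}{\frac{1}{161972}} = \frac{400121}{437625} + \frac{35}{3} \cdot 161972 = \frac{400121}{437625} + \frac{5669020}{3} = \frac{826968692621}{437625}$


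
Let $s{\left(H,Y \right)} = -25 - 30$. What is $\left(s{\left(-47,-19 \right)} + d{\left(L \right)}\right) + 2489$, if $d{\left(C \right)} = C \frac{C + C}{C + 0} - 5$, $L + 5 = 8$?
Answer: $2435$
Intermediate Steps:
$L = 3$ ($L = -5 + 8 = 3$)
$s{\left(H,Y \right)} = -55$ ($s{\left(H,Y \right)} = -25 - 30 = -55$)
$d{\left(C \right)} = -5 + 2 C$ ($d{\left(C \right)} = C \frac{2 C}{C} - 5 = C 2 - 5 = 2 C - 5 = -5 + 2 C$)
$\left(s{\left(-47,-19 \right)} + d{\left(L \right)}\right) + 2489 = \left(-55 + \left(-5 + 2 \cdot 3\right)\right) + 2489 = \left(-55 + \left(-5 + 6\right)\right) + 2489 = \left(-55 + 1\right) + 2489 = -54 + 2489 = 2435$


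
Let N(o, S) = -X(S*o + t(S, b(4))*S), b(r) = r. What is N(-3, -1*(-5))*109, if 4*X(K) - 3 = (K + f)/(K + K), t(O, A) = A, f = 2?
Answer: -4033/40 ≈ -100.82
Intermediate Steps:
X(K) = ¾ + (2 + K)/(8*K) (X(K) = ¾ + ((K + 2)/(K + K))/4 = ¾ + ((2 + K)/((2*K)))/4 = ¾ + ((2 + K)*(1/(2*K)))/4 = ¾ + ((2 + K)/(2*K))/4 = ¾ + (2 + K)/(8*K))
N(o, S) = -(2 + 28*S + 7*S*o)/(8*(4*S + S*o)) (N(o, S) = -(2 + 7*(S*o + 4*S))/(8*(S*o + 4*S)) = -(2 + 7*(4*S + S*o))/(8*(4*S + S*o)) = -(2 + (28*S + 7*S*o))/(8*(4*S + S*o)) = -(2 + 28*S + 7*S*o)/(8*(4*S + S*o)))
N(-3, -1*(-5))*109 = ((-2 - 7*(-1*(-5))*(4 - 3))/(8*((-1*(-5)))*(4 - 3)))*109 = ((⅛)*(-2 - 7*5*1)/(5*1))*109 = ((⅛)*(⅕)*1*(-2 - 35))*109 = ((⅛)*(⅕)*1*(-37))*109 = -37/40*109 = -4033/40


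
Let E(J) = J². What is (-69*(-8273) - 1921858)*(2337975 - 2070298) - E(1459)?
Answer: -361639376898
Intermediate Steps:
(-69*(-8273) - 1921858)*(2337975 - 2070298) - E(1459) = (-69*(-8273) - 1921858)*(2337975 - 2070298) - 1*1459² = (570837 - 1921858)*267677 - 1*2128681 = -1351021*267677 - 2128681 = -361637248217 - 2128681 = -361639376898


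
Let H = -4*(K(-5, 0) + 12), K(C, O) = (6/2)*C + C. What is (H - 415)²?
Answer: 146689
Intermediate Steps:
K(C, O) = 4*C (K(C, O) = (6*(½))*C + C = 3*C + C = 4*C)
H = 32 (H = -4*(4*(-5) + 12) = -4*(-20 + 12) = -4*(-8) = 32)
(H - 415)² = (32 - 415)² = (-383)² = 146689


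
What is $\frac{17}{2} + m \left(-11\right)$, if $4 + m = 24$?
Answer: $- \frac{423}{2} \approx -211.5$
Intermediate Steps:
$m = 20$ ($m = -4 + 24 = 20$)
$\frac{17}{2} + m \left(-11\right) = \frac{17}{2} + 20 \left(-11\right) = 17 \cdot \frac{1}{2} - 220 = \frac{17}{2} - 220 = - \frac{423}{2}$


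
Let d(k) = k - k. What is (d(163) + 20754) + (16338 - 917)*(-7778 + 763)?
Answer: -108157561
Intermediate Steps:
d(k) = 0
(d(163) + 20754) + (16338 - 917)*(-7778 + 763) = (0 + 20754) + (16338 - 917)*(-7778 + 763) = 20754 + 15421*(-7015) = 20754 - 108178315 = -108157561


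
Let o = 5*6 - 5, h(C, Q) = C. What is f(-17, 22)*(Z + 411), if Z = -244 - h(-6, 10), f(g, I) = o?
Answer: 4325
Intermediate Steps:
o = 25 (o = 30 - 5 = 25)
f(g, I) = 25
Z = -238 (Z = -244 - 1*(-6) = -244 + 6 = -238)
f(-17, 22)*(Z + 411) = 25*(-238 + 411) = 25*173 = 4325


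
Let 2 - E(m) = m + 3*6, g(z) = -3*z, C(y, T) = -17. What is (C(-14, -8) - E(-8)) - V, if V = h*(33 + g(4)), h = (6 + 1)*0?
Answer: -9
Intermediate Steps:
E(m) = -16 - m (E(m) = 2 - (m + 3*6) = 2 - (m + 18) = 2 - (18 + m) = 2 + (-18 - m) = -16 - m)
h = 0 (h = 7*0 = 0)
V = 0 (V = 0*(33 - 3*4) = 0*(33 - 12) = 0*21 = 0)
(C(-14, -8) - E(-8)) - V = (-17 - (-16 - 1*(-8))) - 1*0 = (-17 - (-16 + 8)) + 0 = (-17 - 1*(-8)) + 0 = (-17 + 8) + 0 = -9 + 0 = -9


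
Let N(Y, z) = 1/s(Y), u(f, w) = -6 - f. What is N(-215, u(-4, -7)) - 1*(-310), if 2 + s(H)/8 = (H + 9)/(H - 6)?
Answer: 585059/1888 ≈ 309.88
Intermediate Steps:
s(H) = -16 + 8*(9 + H)/(-6 + H) (s(H) = -16 + 8*((H + 9)/(H - 6)) = -16 + 8*((9 + H)/(-6 + H)) = -16 + 8*(9 + H)/(-6 + H))
N(Y, z) = (-6 + Y)/(8*(21 - Y)) (N(Y, z) = 1/(8*(21 - Y)/(-6 + Y)) = (-6 + Y)/(8*(21 - Y)))
N(-215, u(-4, -7)) - 1*(-310) = (6 - 1*(-215))/(8*(-21 - 215)) - 1*(-310) = (⅛)*(6 + 215)/(-236) + 310 = (⅛)*(-1/236)*221 + 310 = -221/1888 + 310 = 585059/1888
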